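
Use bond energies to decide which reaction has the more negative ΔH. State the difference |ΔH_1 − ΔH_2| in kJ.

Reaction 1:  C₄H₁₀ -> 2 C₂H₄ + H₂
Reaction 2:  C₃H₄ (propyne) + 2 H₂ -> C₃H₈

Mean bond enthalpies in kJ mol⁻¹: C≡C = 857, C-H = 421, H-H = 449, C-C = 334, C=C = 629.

Reaction 1:
  Bonds broken (reactants):
    C-C: 3 × 334 = 1002
    C-H: 10 × 421 = 4210
    Σ(broken) = 5212 kJ
  Bonds formed (products):
    C-H: 8 × 421 = 3368
    C=C: 2 × 629 = 1258
    H-H: 1 × 449 = 449
    Σ(formed) = 5075 kJ
  ΔH_1 = 5212 − 5075 = +137 kJ
Reaction 2:
  Bonds broken (reactants):
    C≡C: 1 × 857 = 857
    C-C: 1 × 334 = 334
    C-H: 4 × 421 = 1684
    H-H: 2 × 449 = 898
    Σ(broken) = 3773 kJ
  Bonds formed (products):
    C-C: 2 × 334 = 668
    C-H: 8 × 421 = 3368
    Σ(formed) = 4036 kJ
  ΔH_2 = 3773 − 4036 = −263 kJ
ΔH_1 − ΔH_2 = +400 kJ, so reaction 2 has the more negative ΔH; |ΔH_1 − ΔH_2| = 400 kJ.

Reaction 2, by 400 kJ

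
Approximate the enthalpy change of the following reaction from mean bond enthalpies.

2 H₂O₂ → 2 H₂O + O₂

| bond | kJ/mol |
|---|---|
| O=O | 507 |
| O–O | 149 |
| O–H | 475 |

Bonds broken (reactants):
  O–H: 4 × 475 = 1900
  O–O: 2 × 149 = 298
  Σ(broken) = 2198 kJ
Bonds formed (products):
  O–H: 4 × 475 = 1900
  O=O: 1 × 507 = 507
  Σ(formed) = 2407 kJ
ΔH = Σ(broken) − Σ(formed) = 2198 − 2407 = −209 kJ

ΔH ≈ −209 kJ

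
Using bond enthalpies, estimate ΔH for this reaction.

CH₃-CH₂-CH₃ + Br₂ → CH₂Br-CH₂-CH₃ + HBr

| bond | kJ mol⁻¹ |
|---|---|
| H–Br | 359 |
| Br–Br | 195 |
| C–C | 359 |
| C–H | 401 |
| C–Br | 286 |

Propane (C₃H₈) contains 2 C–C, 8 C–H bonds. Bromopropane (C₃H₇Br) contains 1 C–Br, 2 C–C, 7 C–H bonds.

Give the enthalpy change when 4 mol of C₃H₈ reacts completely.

ΔH = −196 kJ

Bonds broken (reactants):
  Br–Br: 1 × 195 = 195
  C–C: 2 × 359 = 718
  C–H: 8 × 401 = 3208
  Σ(broken) = 4121 kJ
Bonds formed (products):
  C–Br: 1 × 286 = 286
  C–C: 2 × 359 = 718
  C–H: 7 × 401 = 2807
  H–Br: 1 × 359 = 359
  Σ(formed) = 4170 kJ
ΔH = Σ(broken) − Σ(formed) = 4121 − 4170 = −49 kJ
For 4× the reaction as written: 4 × (−49) = −196 kJ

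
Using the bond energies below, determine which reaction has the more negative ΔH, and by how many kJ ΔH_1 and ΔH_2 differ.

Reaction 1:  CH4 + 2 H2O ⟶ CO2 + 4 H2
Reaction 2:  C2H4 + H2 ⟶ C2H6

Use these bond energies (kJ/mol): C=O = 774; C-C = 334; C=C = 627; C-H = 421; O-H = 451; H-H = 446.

Reaction 1:
  Bonds broken (reactants):
    C-H: 4 × 421 = 1684
    O-H: 4 × 451 = 1804
    Σ(broken) = 3488 kJ
  Bonds formed (products):
    C=O: 2 × 774 = 1548
    H-H: 4 × 446 = 1784
    Σ(formed) = 3332 kJ
  ΔH_1 = 3488 − 3332 = +156 kJ
Reaction 2:
  Bonds broken (reactants):
    C-H: 4 × 421 = 1684
    C=C: 1 × 627 = 627
    H-H: 1 × 446 = 446
    Σ(broken) = 2757 kJ
  Bonds formed (products):
    C-C: 1 × 334 = 334
    C-H: 6 × 421 = 2526
    Σ(formed) = 2860 kJ
  ΔH_2 = 2757 − 2860 = −103 kJ
ΔH_1 − ΔH_2 = +259 kJ, so reaction 2 has the more negative ΔH; |ΔH_1 − ΔH_2| = 259 kJ.

Reaction 2, by 259 kJ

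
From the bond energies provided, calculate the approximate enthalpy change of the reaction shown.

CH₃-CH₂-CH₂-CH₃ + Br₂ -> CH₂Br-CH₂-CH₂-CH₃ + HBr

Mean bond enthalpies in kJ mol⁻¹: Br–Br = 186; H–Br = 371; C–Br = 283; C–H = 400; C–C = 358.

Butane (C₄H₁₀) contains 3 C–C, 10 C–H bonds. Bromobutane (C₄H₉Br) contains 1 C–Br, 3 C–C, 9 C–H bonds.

Bonds broken (reactants):
  Br–Br: 1 × 186 = 186
  C–C: 3 × 358 = 1074
  C–H: 10 × 400 = 4000
  Σ(broken) = 5260 kJ
Bonds formed (products):
  C–Br: 1 × 283 = 283
  C–C: 3 × 358 = 1074
  C–H: 9 × 400 = 3600
  H–Br: 1 × 371 = 371
  Σ(formed) = 5328 kJ
ΔH = Σ(broken) − Σ(formed) = 5260 − 5328 = −68 kJ

ΔH ≈ −68 kJ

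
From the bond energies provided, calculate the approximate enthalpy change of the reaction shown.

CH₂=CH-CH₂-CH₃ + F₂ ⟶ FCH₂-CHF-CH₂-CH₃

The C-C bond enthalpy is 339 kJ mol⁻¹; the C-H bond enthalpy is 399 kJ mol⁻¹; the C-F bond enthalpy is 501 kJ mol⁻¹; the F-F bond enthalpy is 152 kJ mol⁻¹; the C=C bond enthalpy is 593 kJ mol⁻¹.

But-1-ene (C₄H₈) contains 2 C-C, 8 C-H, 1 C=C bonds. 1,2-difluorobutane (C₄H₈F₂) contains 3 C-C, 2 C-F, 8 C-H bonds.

Bonds broken (reactants):
  C-C: 2 × 339 = 678
  C-H: 8 × 399 = 3192
  C=C: 1 × 593 = 593
  F-F: 1 × 152 = 152
  Σ(broken) = 4615 kJ
Bonds formed (products):
  C-C: 3 × 339 = 1017
  C-F: 2 × 501 = 1002
  C-H: 8 × 399 = 3192
  Σ(formed) = 5211 kJ
ΔH = Σ(broken) − Σ(formed) = 4615 − 5211 = −596 kJ

ΔH ≈ −596 kJ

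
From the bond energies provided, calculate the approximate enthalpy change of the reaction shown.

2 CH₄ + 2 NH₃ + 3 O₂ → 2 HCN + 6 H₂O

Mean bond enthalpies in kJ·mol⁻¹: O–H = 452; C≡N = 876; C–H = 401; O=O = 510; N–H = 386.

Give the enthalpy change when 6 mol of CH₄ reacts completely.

Bonds broken (reactants):
  C–H: 8 × 401 = 3208
  N–H: 6 × 386 = 2316
  O=O: 3 × 510 = 1530
  Σ(broken) = 7054 kJ
Bonds formed (products):
  C≡N: 2 × 876 = 1752
  C–H: 2 × 401 = 802
  O–H: 12 × 452 = 5424
  Σ(formed) = 7978 kJ
ΔH = Σ(broken) − Σ(formed) = 7054 − 7978 = −924 kJ
For 3× the reaction as written: 3 × (−924) = −2772 kJ

ΔH = −2772 kJ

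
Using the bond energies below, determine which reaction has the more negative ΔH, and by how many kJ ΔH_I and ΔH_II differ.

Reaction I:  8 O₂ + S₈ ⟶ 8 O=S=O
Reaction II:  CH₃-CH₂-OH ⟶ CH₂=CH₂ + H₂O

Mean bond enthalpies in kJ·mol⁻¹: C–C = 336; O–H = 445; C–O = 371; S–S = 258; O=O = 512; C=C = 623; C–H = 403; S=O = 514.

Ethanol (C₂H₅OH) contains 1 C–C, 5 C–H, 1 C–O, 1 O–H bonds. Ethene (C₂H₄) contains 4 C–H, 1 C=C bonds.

Reaction I:
  Bonds broken (reactants):
    O=O: 8 × 512 = 4096
    S–S: 8 × 258 = 2064
    Σ(broken) = 6160 kJ
  Bonds formed (products):
    S=O: 16 × 514 = 8224
    Σ(formed) = 8224 kJ
  ΔH_I = 6160 − 8224 = −2064 kJ
Reaction II:
  Bonds broken (reactants):
    C–C: 1 × 336 = 336
    C–H: 5 × 403 = 2015
    C–O: 1 × 371 = 371
    O–H: 1 × 445 = 445
    Σ(broken) = 3167 kJ
  Bonds formed (products):
    C–H: 4 × 403 = 1612
    C=C: 1 × 623 = 623
    O–H: 2 × 445 = 890
    Σ(formed) = 3125 kJ
  ΔH_II = 3167 − 3125 = +42 kJ
ΔH_I − ΔH_II = −2106 kJ, so reaction I has the more negative ΔH; |ΔH_I − ΔH_II| = 2106 kJ.

Reaction I, by 2106 kJ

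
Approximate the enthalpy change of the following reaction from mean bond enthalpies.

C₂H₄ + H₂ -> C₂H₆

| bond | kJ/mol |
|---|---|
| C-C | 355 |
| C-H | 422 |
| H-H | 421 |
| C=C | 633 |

Bonds broken (reactants):
  C-H: 4 × 422 = 1688
  C=C: 1 × 633 = 633
  H-H: 1 × 421 = 421
  Σ(broken) = 2742 kJ
Bonds formed (products):
  C-C: 1 × 355 = 355
  C-H: 6 × 422 = 2532
  Σ(formed) = 2887 kJ
ΔH = Σ(broken) − Σ(formed) = 2742 − 2887 = −145 kJ

ΔH ≈ −145 kJ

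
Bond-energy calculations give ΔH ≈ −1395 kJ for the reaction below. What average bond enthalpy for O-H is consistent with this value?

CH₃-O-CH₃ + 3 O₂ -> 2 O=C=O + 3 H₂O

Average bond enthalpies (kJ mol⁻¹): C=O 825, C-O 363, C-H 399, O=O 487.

D(O-H) ≈ 446 kJ/mol

Let D be the O-H bond energy.
Σ(broken) = 6×399 + 2×363 + 3×487 = 4581
Σ(formed) = 4×825 + 6×D = 3300 + 6D
ΔH = Σ(broken) − Σ(formed) = (4581) − (3300 + 6D) = +1281 − 6D
Setting this equal to −1395 kJ gives 6D = 2676, so D = 446 kJ/mol.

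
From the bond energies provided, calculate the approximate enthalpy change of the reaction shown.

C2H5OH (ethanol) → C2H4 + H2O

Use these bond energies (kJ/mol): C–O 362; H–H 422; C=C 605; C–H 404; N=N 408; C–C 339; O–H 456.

ΔH ≈ +44 kJ

Bonds broken (reactants):
  C–C: 1 × 339 = 339
  C–H: 5 × 404 = 2020
  C–O: 1 × 362 = 362
  O–H: 1 × 456 = 456
  Σ(broken) = 3177 kJ
Bonds formed (products):
  C–H: 4 × 404 = 1616
  C=C: 1 × 605 = 605
  O–H: 2 × 456 = 912
  Σ(formed) = 3133 kJ
ΔH = Σ(broken) − Σ(formed) = 3177 − 3133 = +44 kJ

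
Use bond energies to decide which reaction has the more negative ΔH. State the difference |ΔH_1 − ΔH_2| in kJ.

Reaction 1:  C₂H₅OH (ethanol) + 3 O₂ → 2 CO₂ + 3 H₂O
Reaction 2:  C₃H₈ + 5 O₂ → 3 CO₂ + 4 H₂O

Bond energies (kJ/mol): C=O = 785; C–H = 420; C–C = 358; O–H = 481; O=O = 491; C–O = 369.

Reaction 2, by 782 kJ

Reaction 1:
  Bonds broken (reactants):
    C–C: 1 × 358 = 358
    C–H: 5 × 420 = 2100
    C–O: 1 × 369 = 369
    O–H: 1 × 481 = 481
    O=O: 3 × 491 = 1473
    Σ(broken) = 4781 kJ
  Bonds formed (products):
    C=O: 4 × 785 = 3140
    O–H: 6 × 481 = 2886
    Σ(formed) = 6026 kJ
  ΔH_1 = 4781 − 6026 = −1245 kJ
Reaction 2:
  Bonds broken (reactants):
    C–C: 2 × 358 = 716
    C–H: 8 × 420 = 3360
    O=O: 5 × 491 = 2455
    Σ(broken) = 6531 kJ
  Bonds formed (products):
    C=O: 6 × 785 = 4710
    O–H: 8 × 481 = 3848
    Σ(formed) = 8558 kJ
  ΔH_2 = 6531 − 8558 = −2027 kJ
ΔH_1 − ΔH_2 = +782 kJ, so reaction 2 has the more negative ΔH; |ΔH_1 − ΔH_2| = 782 kJ.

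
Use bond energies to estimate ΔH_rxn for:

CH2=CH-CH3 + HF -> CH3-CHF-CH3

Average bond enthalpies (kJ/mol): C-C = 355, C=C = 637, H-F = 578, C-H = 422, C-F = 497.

ΔH ≈ −59 kJ

Bonds broken (reactants):
  C-C: 1 × 355 = 355
  C-H: 6 × 422 = 2532
  C=C: 1 × 637 = 637
  H-F: 1 × 578 = 578
  Σ(broken) = 4102 kJ
Bonds formed (products):
  C-C: 2 × 355 = 710
  C-F: 1 × 497 = 497
  C-H: 7 × 422 = 2954
  Σ(formed) = 4161 kJ
ΔH = Σ(broken) − Σ(formed) = 4102 − 4161 = −59 kJ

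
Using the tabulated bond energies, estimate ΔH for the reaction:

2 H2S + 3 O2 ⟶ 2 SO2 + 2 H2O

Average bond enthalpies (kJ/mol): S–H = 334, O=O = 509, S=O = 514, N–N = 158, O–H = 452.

ΔH ≈ −1001 kJ

Bonds broken (reactants):
  O=O: 3 × 509 = 1527
  S–H: 4 × 334 = 1336
  Σ(broken) = 2863 kJ
Bonds formed (products):
  O–H: 4 × 452 = 1808
  S=O: 4 × 514 = 2056
  Σ(formed) = 3864 kJ
ΔH = Σ(broken) − Σ(formed) = 2863 − 3864 = −1001 kJ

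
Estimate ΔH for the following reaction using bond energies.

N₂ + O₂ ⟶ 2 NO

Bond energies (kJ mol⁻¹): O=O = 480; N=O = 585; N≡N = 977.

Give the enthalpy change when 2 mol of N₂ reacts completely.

ΔH = +574 kJ

Bonds broken (reactants):
  N≡N: 1 × 977 = 977
  O=O: 1 × 480 = 480
  Σ(broken) = 1457 kJ
Bonds formed (products):
  N=O: 2 × 585 = 1170
  Σ(formed) = 1170 kJ
ΔH = Σ(broken) − Σ(formed) = 1457 − 1170 = +287 kJ
For 2× the reaction as written: 2 × (+287) = +574 kJ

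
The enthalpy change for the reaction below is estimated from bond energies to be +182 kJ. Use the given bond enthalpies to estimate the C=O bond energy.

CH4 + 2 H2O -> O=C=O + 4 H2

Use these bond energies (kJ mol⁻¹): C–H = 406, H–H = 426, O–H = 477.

D(C=O) ≈ 823 kJ/mol

Let D be the C=O bond energy.
Σ(broken) = 4×406 + 4×477 = 3532
Σ(formed) = 2×D + 4×426 = 1704 + 2D
ΔH = Σ(broken) − Σ(formed) = (3532) − (1704 + 2D) = +1828 − 2D
Setting this equal to +182 kJ gives 2D = 1646, so D = 823 kJ/mol.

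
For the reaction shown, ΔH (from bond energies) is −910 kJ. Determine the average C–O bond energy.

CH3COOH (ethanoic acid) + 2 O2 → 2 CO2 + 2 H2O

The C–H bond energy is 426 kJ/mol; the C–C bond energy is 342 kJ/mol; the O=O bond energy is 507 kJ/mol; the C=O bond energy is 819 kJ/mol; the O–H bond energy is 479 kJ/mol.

Let D be the C–O bond energy.
Σ(broken) = 1×342 + 3×426 + 1×D + 1×819 + 1×479 + 2×507 = 3932 + D
Σ(formed) = 4×819 + 4×479 = 5192
ΔH = Σ(broken) − Σ(formed) = (3932 + D) − (5192) = −1260 + D
Setting this equal to −910 kJ gives D = 350 kJ/mol.

D(C–O) ≈ 350 kJ/mol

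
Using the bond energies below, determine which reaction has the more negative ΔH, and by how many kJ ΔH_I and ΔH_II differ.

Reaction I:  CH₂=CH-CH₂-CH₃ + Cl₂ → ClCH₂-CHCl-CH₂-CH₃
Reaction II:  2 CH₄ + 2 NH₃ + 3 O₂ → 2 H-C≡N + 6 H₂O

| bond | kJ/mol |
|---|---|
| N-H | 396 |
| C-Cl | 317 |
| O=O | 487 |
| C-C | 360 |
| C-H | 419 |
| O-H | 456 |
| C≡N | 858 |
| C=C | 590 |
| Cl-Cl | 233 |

Reaction I:
  Bonds broken (reactants):
    C-C: 2 × 360 = 720
    C-H: 8 × 419 = 3352
    C=C: 1 × 590 = 590
    Cl-Cl: 1 × 233 = 233
    Σ(broken) = 4895 kJ
  Bonds formed (products):
    C-C: 3 × 360 = 1080
    C-Cl: 2 × 317 = 634
    C-H: 8 × 419 = 3352
    Σ(formed) = 5066 kJ
  ΔH_I = 4895 − 5066 = −171 kJ
Reaction II:
  Bonds broken (reactants):
    C-H: 8 × 419 = 3352
    N-H: 6 × 396 = 2376
    O=O: 3 × 487 = 1461
    Σ(broken) = 7189 kJ
  Bonds formed (products):
    C≡N: 2 × 858 = 1716
    C-H: 2 × 419 = 838
    O-H: 12 × 456 = 5472
    Σ(formed) = 8026 kJ
  ΔH_II = 7189 − 8026 = −837 kJ
ΔH_I − ΔH_II = +666 kJ, so reaction II has the more negative ΔH; |ΔH_I − ΔH_II| = 666 kJ.

Reaction II, by 666 kJ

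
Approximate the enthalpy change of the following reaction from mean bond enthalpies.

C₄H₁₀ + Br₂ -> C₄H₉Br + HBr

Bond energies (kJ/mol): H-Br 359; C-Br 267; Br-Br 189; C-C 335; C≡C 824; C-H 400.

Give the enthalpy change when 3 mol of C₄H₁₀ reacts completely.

Bonds broken (reactants):
  Br-Br: 1 × 189 = 189
  C-C: 3 × 335 = 1005
  C-H: 10 × 400 = 4000
  Σ(broken) = 5194 kJ
Bonds formed (products):
  C-Br: 1 × 267 = 267
  C-C: 3 × 335 = 1005
  C-H: 9 × 400 = 3600
  H-Br: 1 × 359 = 359
  Σ(formed) = 5231 kJ
ΔH = Σ(broken) − Σ(formed) = 5194 − 5231 = −37 kJ
For 3× the reaction as written: 3 × (−37) = −111 kJ

ΔH = −111 kJ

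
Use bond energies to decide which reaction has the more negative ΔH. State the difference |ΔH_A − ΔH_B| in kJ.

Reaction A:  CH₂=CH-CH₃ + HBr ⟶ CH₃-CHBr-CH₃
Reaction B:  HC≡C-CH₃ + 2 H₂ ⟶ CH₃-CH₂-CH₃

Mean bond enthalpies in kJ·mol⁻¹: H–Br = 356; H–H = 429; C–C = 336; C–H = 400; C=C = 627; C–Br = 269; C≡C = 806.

Reaction B, by 250 kJ

Reaction A:
  Bonds broken (reactants):
    C–C: 1 × 336 = 336
    C–H: 6 × 400 = 2400
    C=C: 1 × 627 = 627
    H–Br: 1 × 356 = 356
    Σ(broken) = 3719 kJ
  Bonds formed (products):
    C–Br: 1 × 269 = 269
    C–C: 2 × 336 = 672
    C–H: 7 × 400 = 2800
    Σ(formed) = 3741 kJ
  ΔH_A = 3719 − 3741 = −22 kJ
Reaction B:
  Bonds broken (reactants):
    C≡C: 1 × 806 = 806
    C–C: 1 × 336 = 336
    C–H: 4 × 400 = 1600
    H–H: 2 × 429 = 858
    Σ(broken) = 3600 kJ
  Bonds formed (products):
    C–C: 2 × 336 = 672
    C–H: 8 × 400 = 3200
    Σ(formed) = 3872 kJ
  ΔH_B = 3600 − 3872 = −272 kJ
ΔH_A − ΔH_B = +250 kJ, so reaction B has the more negative ΔH; |ΔH_A − ΔH_B| = 250 kJ.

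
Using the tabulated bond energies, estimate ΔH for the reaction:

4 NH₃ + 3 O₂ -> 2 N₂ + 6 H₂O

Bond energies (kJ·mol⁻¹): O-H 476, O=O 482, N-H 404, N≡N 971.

ΔH ≈ −1360 kJ

Bonds broken (reactants):
  N-H: 12 × 404 = 4848
  O=O: 3 × 482 = 1446
  Σ(broken) = 6294 kJ
Bonds formed (products):
  N≡N: 2 × 971 = 1942
  O-H: 12 × 476 = 5712
  Σ(formed) = 7654 kJ
ΔH = Σ(broken) − Σ(formed) = 6294 − 7654 = −1360 kJ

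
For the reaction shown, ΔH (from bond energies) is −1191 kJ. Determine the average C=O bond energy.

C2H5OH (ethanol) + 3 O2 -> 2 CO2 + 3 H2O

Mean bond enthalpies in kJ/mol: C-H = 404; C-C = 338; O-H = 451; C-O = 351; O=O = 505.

D(C=O) ≈ 790 kJ/mol

Let D be the C=O bond energy.
Σ(broken) = 1×338 + 5×404 + 1×351 + 1×451 + 3×505 = 4675
Σ(formed) = 4×D + 6×451 = 2706 + 4D
ΔH = Σ(broken) − Σ(formed) = (4675) − (2706 + 4D) = +1969 − 4D
Setting this equal to −1191 kJ gives 4D = 3160, so D = 790 kJ/mol.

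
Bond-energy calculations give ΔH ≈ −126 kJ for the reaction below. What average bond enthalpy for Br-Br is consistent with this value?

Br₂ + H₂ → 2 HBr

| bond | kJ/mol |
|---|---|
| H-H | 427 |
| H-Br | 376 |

Let D be the Br-Br bond energy.
Σ(broken) = 1×D + 1×427 = 427 + D
Σ(formed) = 2×376 = 752
ΔH = Σ(broken) − Σ(formed) = (427 + D) − (752) = −325 + D
Setting this equal to −126 kJ gives D = 199 kJ/mol.

D(Br-Br) ≈ 199 kJ/mol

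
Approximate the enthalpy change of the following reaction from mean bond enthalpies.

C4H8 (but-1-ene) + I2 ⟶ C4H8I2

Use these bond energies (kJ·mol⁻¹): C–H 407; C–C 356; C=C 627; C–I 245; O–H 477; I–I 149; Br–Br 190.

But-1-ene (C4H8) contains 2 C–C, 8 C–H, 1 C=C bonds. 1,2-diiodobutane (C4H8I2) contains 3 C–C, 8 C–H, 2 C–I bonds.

ΔH ≈ −70 kJ

Bonds broken (reactants):
  C–C: 2 × 356 = 712
  C–H: 8 × 407 = 3256
  C=C: 1 × 627 = 627
  I–I: 1 × 149 = 149
  Σ(broken) = 4744 kJ
Bonds formed (products):
  C–C: 3 × 356 = 1068
  C–H: 8 × 407 = 3256
  C–I: 2 × 245 = 490
  Σ(formed) = 4814 kJ
ΔH = Σ(broken) − Σ(formed) = 4744 − 4814 = −70 kJ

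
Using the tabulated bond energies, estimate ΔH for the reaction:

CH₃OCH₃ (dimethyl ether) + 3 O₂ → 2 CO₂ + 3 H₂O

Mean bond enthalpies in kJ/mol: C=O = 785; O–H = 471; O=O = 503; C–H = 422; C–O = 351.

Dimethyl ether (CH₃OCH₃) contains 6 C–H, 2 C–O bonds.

Bonds broken (reactants):
  C–H: 6 × 422 = 2532
  C–O: 2 × 351 = 702
  O=O: 3 × 503 = 1509
  Σ(broken) = 4743 kJ
Bonds formed (products):
  C=O: 4 × 785 = 3140
  O–H: 6 × 471 = 2826
  Σ(formed) = 5966 kJ
ΔH = Σ(broken) − Σ(formed) = 4743 − 5966 = −1223 kJ

ΔH ≈ −1223 kJ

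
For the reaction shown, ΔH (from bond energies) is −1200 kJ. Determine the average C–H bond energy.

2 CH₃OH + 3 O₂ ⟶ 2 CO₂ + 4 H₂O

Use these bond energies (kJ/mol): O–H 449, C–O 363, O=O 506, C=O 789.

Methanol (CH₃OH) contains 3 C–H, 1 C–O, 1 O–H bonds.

Let D be the C–H bond energy.
Σ(broken) = 6×D + 2×363 + 2×449 + 3×506 = 3142 + 6D
Σ(formed) = 4×789 + 8×449 = 6748
ΔH = Σ(broken) − Σ(formed) = (3142 + 6D) − (6748) = −3606 + 6D
Setting this equal to −1200 kJ gives 6D = 2406, so D = 401 kJ/mol.

D(C–H) ≈ 401 kJ/mol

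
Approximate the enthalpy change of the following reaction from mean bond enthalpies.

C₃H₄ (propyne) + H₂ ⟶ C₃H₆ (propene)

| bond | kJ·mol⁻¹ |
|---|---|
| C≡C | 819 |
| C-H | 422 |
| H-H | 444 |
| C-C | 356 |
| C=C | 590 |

Bonds broken (reactants):
  C≡C: 1 × 819 = 819
  C-C: 1 × 356 = 356
  C-H: 4 × 422 = 1688
  H-H: 1 × 444 = 444
  Σ(broken) = 3307 kJ
Bonds formed (products):
  C-C: 1 × 356 = 356
  C-H: 6 × 422 = 2532
  C=C: 1 × 590 = 590
  Σ(formed) = 3478 kJ
ΔH = Σ(broken) − Σ(formed) = 3307 − 3478 = −171 kJ

ΔH ≈ −171 kJ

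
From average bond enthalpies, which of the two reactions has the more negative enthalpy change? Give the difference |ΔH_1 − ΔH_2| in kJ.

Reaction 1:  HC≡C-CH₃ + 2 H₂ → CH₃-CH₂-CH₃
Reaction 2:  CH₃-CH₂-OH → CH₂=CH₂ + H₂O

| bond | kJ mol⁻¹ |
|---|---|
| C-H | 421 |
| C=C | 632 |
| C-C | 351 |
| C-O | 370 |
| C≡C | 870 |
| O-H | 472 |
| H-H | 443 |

Reaction 1:
  Bonds broken (reactants):
    C≡C: 1 × 870 = 870
    C-C: 1 × 351 = 351
    C-H: 4 × 421 = 1684
    H-H: 2 × 443 = 886
    Σ(broken) = 3791 kJ
  Bonds formed (products):
    C-C: 2 × 351 = 702
    C-H: 8 × 421 = 3368
    Σ(formed) = 4070 kJ
  ΔH_1 = 3791 − 4070 = −279 kJ
Reaction 2:
  Bonds broken (reactants):
    C-C: 1 × 351 = 351
    C-H: 5 × 421 = 2105
    C-O: 1 × 370 = 370
    O-H: 1 × 472 = 472
    Σ(broken) = 3298 kJ
  Bonds formed (products):
    C-H: 4 × 421 = 1684
    C=C: 1 × 632 = 632
    O-H: 2 × 472 = 944
    Σ(formed) = 3260 kJ
  ΔH_2 = 3298 − 3260 = +38 kJ
ΔH_1 − ΔH_2 = −317 kJ, so reaction 1 has the more negative ΔH; |ΔH_1 − ΔH_2| = 317 kJ.

Reaction 1, by 317 kJ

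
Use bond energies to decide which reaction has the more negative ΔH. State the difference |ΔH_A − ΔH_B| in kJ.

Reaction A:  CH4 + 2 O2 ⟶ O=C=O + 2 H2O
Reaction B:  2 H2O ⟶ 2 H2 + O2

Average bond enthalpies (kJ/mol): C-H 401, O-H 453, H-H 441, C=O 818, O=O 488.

Reaction A, by 1310 kJ

Reaction A:
  Bonds broken (reactants):
    C-H: 4 × 401 = 1604
    O=O: 2 × 488 = 976
    Σ(broken) = 2580 kJ
  Bonds formed (products):
    C=O: 2 × 818 = 1636
    O-H: 4 × 453 = 1812
    Σ(formed) = 3448 kJ
  ΔH_A = 2580 − 3448 = −868 kJ
Reaction B:
  Bonds broken (reactants):
    O-H: 4 × 453 = 1812
    Σ(broken) = 1812 kJ
  Bonds formed (products):
    H-H: 2 × 441 = 882
    O=O: 1 × 488 = 488
    Σ(formed) = 1370 kJ
  ΔH_B = 1812 − 1370 = +442 kJ
ΔH_A − ΔH_B = −1310 kJ, so reaction A has the more negative ΔH; |ΔH_A − ΔH_B| = 1310 kJ.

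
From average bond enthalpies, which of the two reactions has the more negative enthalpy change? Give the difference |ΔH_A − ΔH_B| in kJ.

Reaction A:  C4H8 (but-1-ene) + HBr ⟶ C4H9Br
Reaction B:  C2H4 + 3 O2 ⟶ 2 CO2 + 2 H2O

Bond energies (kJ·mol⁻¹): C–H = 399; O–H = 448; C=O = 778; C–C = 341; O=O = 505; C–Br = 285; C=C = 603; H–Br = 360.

Reaction B, by 1128 kJ

Reaction A:
  Bonds broken (reactants):
    C–C: 2 × 341 = 682
    C–H: 8 × 399 = 3192
    C=C: 1 × 603 = 603
    H–Br: 1 × 360 = 360
    Σ(broken) = 4837 kJ
  Bonds formed (products):
    C–Br: 1 × 285 = 285
    C–C: 3 × 341 = 1023
    C–H: 9 × 399 = 3591
    Σ(formed) = 4899 kJ
  ΔH_A = 4837 − 4899 = −62 kJ
Reaction B:
  Bonds broken (reactants):
    C–H: 4 × 399 = 1596
    C=C: 1 × 603 = 603
    O=O: 3 × 505 = 1515
    Σ(broken) = 3714 kJ
  Bonds formed (products):
    C=O: 4 × 778 = 3112
    O–H: 4 × 448 = 1792
    Σ(formed) = 4904 kJ
  ΔH_B = 3714 − 4904 = −1190 kJ
ΔH_A − ΔH_B = +1128 kJ, so reaction B has the more negative ΔH; |ΔH_A − ΔH_B| = 1128 kJ.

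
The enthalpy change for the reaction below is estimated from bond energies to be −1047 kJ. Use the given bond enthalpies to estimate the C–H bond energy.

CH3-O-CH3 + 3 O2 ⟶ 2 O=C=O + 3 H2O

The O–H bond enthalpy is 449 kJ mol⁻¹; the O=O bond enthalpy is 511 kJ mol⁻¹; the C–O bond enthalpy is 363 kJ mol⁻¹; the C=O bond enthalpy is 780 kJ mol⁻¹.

Let D be the C–H bond energy.
Σ(broken) = 6×D + 2×363 + 3×511 = 2259 + 6D
Σ(formed) = 4×780 + 6×449 = 5814
ΔH = Σ(broken) − Σ(formed) = (2259 + 6D) − (5814) = −3555 + 6D
Setting this equal to −1047 kJ gives 6D = 2508, so D = 418 kJ/mol.

D(C–H) ≈ 418 kJ/mol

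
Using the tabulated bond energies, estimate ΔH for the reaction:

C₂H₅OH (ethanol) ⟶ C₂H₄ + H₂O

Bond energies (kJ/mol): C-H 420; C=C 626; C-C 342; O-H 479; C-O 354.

Bonds broken (reactants):
  C-C: 1 × 342 = 342
  C-H: 5 × 420 = 2100
  C-O: 1 × 354 = 354
  O-H: 1 × 479 = 479
  Σ(broken) = 3275 kJ
Bonds formed (products):
  C-H: 4 × 420 = 1680
  C=C: 1 × 626 = 626
  O-H: 2 × 479 = 958
  Σ(formed) = 3264 kJ
ΔH = Σ(broken) − Σ(formed) = 3275 − 3264 = +11 kJ

ΔH ≈ +11 kJ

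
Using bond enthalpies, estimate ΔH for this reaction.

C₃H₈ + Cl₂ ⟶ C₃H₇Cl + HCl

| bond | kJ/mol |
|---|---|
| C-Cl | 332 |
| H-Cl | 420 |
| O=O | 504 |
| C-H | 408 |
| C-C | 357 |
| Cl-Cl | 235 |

ΔH ≈ −109 kJ

Bonds broken (reactants):
  C-C: 2 × 357 = 714
  C-H: 8 × 408 = 3264
  Cl-Cl: 1 × 235 = 235
  Σ(broken) = 4213 kJ
Bonds formed (products):
  C-C: 2 × 357 = 714
  C-Cl: 1 × 332 = 332
  C-H: 7 × 408 = 2856
  H-Cl: 1 × 420 = 420
  Σ(formed) = 4322 kJ
ΔH = Σ(broken) − Σ(formed) = 4213 − 4322 = −109 kJ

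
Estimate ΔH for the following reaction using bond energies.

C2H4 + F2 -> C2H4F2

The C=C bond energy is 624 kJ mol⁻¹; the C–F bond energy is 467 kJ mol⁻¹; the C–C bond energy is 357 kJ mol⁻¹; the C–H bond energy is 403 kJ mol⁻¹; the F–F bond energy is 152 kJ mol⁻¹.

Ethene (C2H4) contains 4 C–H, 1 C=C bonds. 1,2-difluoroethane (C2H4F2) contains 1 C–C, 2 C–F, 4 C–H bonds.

ΔH ≈ −515 kJ

Bonds broken (reactants):
  C–H: 4 × 403 = 1612
  C=C: 1 × 624 = 624
  F–F: 1 × 152 = 152
  Σ(broken) = 2388 kJ
Bonds formed (products):
  C–C: 1 × 357 = 357
  C–F: 2 × 467 = 934
  C–H: 4 × 403 = 1612
  Σ(formed) = 2903 kJ
ΔH = Σ(broken) − Σ(formed) = 2388 − 2903 = −515 kJ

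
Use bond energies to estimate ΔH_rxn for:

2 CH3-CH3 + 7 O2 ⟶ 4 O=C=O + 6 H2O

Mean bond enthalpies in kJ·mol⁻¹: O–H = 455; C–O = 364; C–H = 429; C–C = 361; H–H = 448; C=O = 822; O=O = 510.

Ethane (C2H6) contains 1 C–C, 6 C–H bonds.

ΔH ≈ −2596 kJ

Bonds broken (reactants):
  C–C: 2 × 361 = 722
  C–H: 12 × 429 = 5148
  O=O: 7 × 510 = 3570
  Σ(broken) = 9440 kJ
Bonds formed (products):
  C=O: 8 × 822 = 6576
  O–H: 12 × 455 = 5460
  Σ(formed) = 12036 kJ
ΔH = Σ(broken) − Σ(formed) = 9440 − 12036 = −2596 kJ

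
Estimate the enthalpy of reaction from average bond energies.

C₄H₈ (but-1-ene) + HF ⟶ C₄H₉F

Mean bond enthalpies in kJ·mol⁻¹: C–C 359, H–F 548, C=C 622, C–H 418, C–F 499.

Bonds broken (reactants):
  C–C: 2 × 359 = 718
  C–H: 8 × 418 = 3344
  C=C: 1 × 622 = 622
  H–F: 1 × 548 = 548
  Σ(broken) = 5232 kJ
Bonds formed (products):
  C–C: 3 × 359 = 1077
  C–F: 1 × 499 = 499
  C–H: 9 × 418 = 3762
  Σ(formed) = 5338 kJ
ΔH = Σ(broken) − Σ(formed) = 5232 − 5338 = −106 kJ

ΔH ≈ −106 kJ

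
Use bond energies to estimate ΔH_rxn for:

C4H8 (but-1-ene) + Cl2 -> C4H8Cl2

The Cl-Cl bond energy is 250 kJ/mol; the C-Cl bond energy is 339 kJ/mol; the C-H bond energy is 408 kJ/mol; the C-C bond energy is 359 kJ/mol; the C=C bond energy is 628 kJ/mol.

Bonds broken (reactants):
  C-C: 2 × 359 = 718
  C-H: 8 × 408 = 3264
  C=C: 1 × 628 = 628
  Cl-Cl: 1 × 250 = 250
  Σ(broken) = 4860 kJ
Bonds formed (products):
  C-C: 3 × 359 = 1077
  C-Cl: 2 × 339 = 678
  C-H: 8 × 408 = 3264
  Σ(formed) = 5019 kJ
ΔH = Σ(broken) − Σ(formed) = 4860 − 5019 = −159 kJ

ΔH ≈ −159 kJ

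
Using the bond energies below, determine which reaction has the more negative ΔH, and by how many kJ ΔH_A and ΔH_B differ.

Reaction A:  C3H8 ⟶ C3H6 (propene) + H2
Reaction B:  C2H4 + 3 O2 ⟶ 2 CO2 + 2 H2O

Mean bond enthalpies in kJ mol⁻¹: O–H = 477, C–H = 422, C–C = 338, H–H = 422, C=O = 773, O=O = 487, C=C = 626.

Reaction B, by 1359 kJ

Reaction A:
  Bonds broken (reactants):
    C–C: 2 × 338 = 676
    C–H: 8 × 422 = 3376
    Σ(broken) = 4052 kJ
  Bonds formed (products):
    C–C: 1 × 338 = 338
    C–H: 6 × 422 = 2532
    C=C: 1 × 626 = 626
    H–H: 1 × 422 = 422
    Σ(formed) = 3918 kJ
  ΔH_A = 4052 − 3918 = +134 kJ
Reaction B:
  Bonds broken (reactants):
    C–H: 4 × 422 = 1688
    C=C: 1 × 626 = 626
    O=O: 3 × 487 = 1461
    Σ(broken) = 3775 kJ
  Bonds formed (products):
    C=O: 4 × 773 = 3092
    O–H: 4 × 477 = 1908
    Σ(formed) = 5000 kJ
  ΔH_B = 3775 − 5000 = −1225 kJ
ΔH_A − ΔH_B = +1359 kJ, so reaction B has the more negative ΔH; |ΔH_A − ΔH_B| = 1359 kJ.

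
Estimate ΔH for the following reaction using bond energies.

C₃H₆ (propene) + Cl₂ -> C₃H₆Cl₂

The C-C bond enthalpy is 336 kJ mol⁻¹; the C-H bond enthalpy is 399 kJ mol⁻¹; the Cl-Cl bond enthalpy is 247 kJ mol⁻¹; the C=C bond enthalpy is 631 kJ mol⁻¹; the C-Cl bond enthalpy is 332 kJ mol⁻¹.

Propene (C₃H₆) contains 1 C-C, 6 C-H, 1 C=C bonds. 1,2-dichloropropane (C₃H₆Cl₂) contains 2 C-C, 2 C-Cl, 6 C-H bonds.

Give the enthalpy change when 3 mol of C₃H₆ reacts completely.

ΔH = −366 kJ

Bonds broken (reactants):
  C-C: 1 × 336 = 336
  C-H: 6 × 399 = 2394
  C=C: 1 × 631 = 631
  Cl-Cl: 1 × 247 = 247
  Σ(broken) = 3608 kJ
Bonds formed (products):
  C-C: 2 × 336 = 672
  C-Cl: 2 × 332 = 664
  C-H: 6 × 399 = 2394
  Σ(formed) = 3730 kJ
ΔH = Σ(broken) − Σ(formed) = 3608 − 3730 = −122 kJ
For 3× the reaction as written: 3 × (−122) = −366 kJ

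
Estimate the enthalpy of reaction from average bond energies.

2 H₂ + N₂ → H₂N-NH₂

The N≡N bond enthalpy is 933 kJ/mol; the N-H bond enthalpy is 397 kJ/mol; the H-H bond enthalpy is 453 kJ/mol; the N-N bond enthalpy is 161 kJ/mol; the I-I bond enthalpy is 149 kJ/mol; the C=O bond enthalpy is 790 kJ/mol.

ΔH ≈ +90 kJ

Bonds broken (reactants):
  H-H: 2 × 453 = 906
  N≡N: 1 × 933 = 933
  Σ(broken) = 1839 kJ
Bonds formed (products):
  N-H: 4 × 397 = 1588
  N-N: 1 × 161 = 161
  Σ(formed) = 1749 kJ
ΔH = Σ(broken) − Σ(formed) = 1839 − 1749 = +90 kJ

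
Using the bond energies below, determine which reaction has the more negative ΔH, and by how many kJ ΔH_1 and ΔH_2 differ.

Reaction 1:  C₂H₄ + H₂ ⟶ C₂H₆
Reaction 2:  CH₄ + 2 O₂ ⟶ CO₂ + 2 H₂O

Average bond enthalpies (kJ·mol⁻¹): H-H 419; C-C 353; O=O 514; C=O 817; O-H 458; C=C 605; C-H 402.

Reaction 1:
  Bonds broken (reactants):
    C-H: 4 × 402 = 1608
    C=C: 1 × 605 = 605
    H-H: 1 × 419 = 419
    Σ(broken) = 2632 kJ
  Bonds formed (products):
    C-C: 1 × 353 = 353
    C-H: 6 × 402 = 2412
    Σ(formed) = 2765 kJ
  ΔH_1 = 2632 − 2765 = −133 kJ
Reaction 2:
  Bonds broken (reactants):
    C-H: 4 × 402 = 1608
    O=O: 2 × 514 = 1028
    Σ(broken) = 2636 kJ
  Bonds formed (products):
    C=O: 2 × 817 = 1634
    O-H: 4 × 458 = 1832
    Σ(formed) = 3466 kJ
  ΔH_2 = 2636 − 3466 = −830 kJ
ΔH_1 − ΔH_2 = +697 kJ, so reaction 2 has the more negative ΔH; |ΔH_1 − ΔH_2| = 697 kJ.

Reaction 2, by 697 kJ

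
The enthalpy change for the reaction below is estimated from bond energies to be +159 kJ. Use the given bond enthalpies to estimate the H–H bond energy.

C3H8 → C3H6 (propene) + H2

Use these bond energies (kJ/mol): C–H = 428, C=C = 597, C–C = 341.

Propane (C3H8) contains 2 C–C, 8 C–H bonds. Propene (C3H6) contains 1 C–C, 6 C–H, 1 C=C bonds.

Let D be the H–H bond energy.
Σ(broken) = 2×341 + 8×428 = 4106
Σ(formed) = 1×341 + 6×428 + 1×597 + 1×D = 3506 + D
ΔH = Σ(broken) − Σ(formed) = (4106) − (3506 + D) = +600 − D
Setting this equal to +159 kJ gives D = 441 kJ/mol.

D(H–H) ≈ 441 kJ/mol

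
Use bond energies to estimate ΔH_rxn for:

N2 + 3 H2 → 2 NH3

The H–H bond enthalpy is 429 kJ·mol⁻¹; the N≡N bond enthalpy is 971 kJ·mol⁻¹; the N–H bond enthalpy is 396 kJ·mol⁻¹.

Bonds broken (reactants):
  H–H: 3 × 429 = 1287
  N≡N: 1 × 971 = 971
  Σ(broken) = 2258 kJ
Bonds formed (products):
  N–H: 6 × 396 = 2376
  Σ(formed) = 2376 kJ
ΔH = Σ(broken) − Σ(formed) = 2258 − 2376 = −118 kJ

ΔH ≈ −118 kJ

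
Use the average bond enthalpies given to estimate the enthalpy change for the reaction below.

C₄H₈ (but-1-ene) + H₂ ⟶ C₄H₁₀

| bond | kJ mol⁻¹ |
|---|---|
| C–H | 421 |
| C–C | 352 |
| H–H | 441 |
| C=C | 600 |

ΔH ≈ −153 kJ

Bonds broken (reactants):
  C–C: 2 × 352 = 704
  C–H: 8 × 421 = 3368
  C=C: 1 × 600 = 600
  H–H: 1 × 441 = 441
  Σ(broken) = 5113 kJ
Bonds formed (products):
  C–C: 3 × 352 = 1056
  C–H: 10 × 421 = 4210
  Σ(formed) = 5266 kJ
ΔH = Σ(broken) − Σ(formed) = 5113 − 5266 = −153 kJ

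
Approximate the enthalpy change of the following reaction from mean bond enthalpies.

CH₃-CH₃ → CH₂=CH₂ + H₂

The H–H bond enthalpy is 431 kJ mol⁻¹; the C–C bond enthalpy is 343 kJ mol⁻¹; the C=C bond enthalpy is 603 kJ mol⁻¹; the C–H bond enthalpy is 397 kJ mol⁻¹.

Bonds broken (reactants):
  C–C: 1 × 343 = 343
  C–H: 6 × 397 = 2382
  Σ(broken) = 2725 kJ
Bonds formed (products):
  C–H: 4 × 397 = 1588
  C=C: 1 × 603 = 603
  H–H: 1 × 431 = 431
  Σ(formed) = 2622 kJ
ΔH = Σ(broken) − Σ(formed) = 2725 − 2622 = +103 kJ

ΔH ≈ +103 kJ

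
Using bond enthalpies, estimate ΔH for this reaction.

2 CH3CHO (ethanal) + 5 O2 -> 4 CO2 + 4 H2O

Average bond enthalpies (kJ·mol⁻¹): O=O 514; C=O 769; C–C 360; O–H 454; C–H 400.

ΔH ≈ −1756 kJ

Bonds broken (reactants):
  C–C: 2 × 360 = 720
  C–H: 8 × 400 = 3200
  C=O: 2 × 769 = 1538
  O=O: 5 × 514 = 2570
  Σ(broken) = 8028 kJ
Bonds formed (products):
  C=O: 8 × 769 = 6152
  O–H: 8 × 454 = 3632
  Σ(formed) = 9784 kJ
ΔH = Σ(broken) − Σ(formed) = 8028 − 9784 = −1756 kJ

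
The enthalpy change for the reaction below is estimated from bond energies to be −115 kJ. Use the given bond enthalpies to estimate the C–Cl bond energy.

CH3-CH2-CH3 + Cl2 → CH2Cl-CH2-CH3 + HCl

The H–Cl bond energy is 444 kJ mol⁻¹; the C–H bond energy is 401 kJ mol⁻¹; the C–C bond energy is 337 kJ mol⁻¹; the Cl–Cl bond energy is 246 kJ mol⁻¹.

D(C–Cl) ≈ 318 kJ/mol

Let D be the C–Cl bond energy.
Σ(broken) = 2×337 + 8×401 + 1×246 = 4128
Σ(formed) = 2×337 + 1×D + 7×401 + 1×444 = 3925 + D
ΔH = Σ(broken) − Σ(formed) = (4128) − (3925 + D) = +203 − D
Setting this equal to −115 kJ gives D = 318 kJ/mol.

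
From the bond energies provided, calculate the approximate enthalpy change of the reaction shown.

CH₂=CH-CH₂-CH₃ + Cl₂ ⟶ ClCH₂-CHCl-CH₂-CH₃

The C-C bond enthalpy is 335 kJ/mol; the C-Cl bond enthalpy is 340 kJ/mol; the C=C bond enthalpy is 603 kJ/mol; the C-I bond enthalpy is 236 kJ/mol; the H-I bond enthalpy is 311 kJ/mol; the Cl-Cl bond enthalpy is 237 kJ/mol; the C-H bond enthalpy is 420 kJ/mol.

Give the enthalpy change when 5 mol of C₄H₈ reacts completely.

Bonds broken (reactants):
  C-C: 2 × 335 = 670
  C-H: 8 × 420 = 3360
  C=C: 1 × 603 = 603
  Cl-Cl: 1 × 237 = 237
  Σ(broken) = 4870 kJ
Bonds formed (products):
  C-C: 3 × 335 = 1005
  C-Cl: 2 × 340 = 680
  C-H: 8 × 420 = 3360
  Σ(formed) = 5045 kJ
ΔH = Σ(broken) − Σ(formed) = 4870 − 5045 = −175 kJ
For 5× the reaction as written: 5 × (−175) = −875 kJ

ΔH = −875 kJ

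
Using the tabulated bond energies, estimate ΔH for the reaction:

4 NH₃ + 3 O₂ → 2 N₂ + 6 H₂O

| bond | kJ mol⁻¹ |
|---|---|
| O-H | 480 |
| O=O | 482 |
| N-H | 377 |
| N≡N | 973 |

ΔH ≈ −1736 kJ

Bonds broken (reactants):
  N-H: 12 × 377 = 4524
  O=O: 3 × 482 = 1446
  Σ(broken) = 5970 kJ
Bonds formed (products):
  N≡N: 2 × 973 = 1946
  O-H: 12 × 480 = 5760
  Σ(formed) = 7706 kJ
ΔH = Σ(broken) − Σ(formed) = 5970 − 7706 = −1736 kJ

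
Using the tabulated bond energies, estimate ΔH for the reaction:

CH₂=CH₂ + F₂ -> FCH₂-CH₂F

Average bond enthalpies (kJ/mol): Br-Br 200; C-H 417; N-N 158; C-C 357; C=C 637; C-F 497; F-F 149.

ΔH ≈ −565 kJ

Bonds broken (reactants):
  C-H: 4 × 417 = 1668
  C=C: 1 × 637 = 637
  F-F: 1 × 149 = 149
  Σ(broken) = 2454 kJ
Bonds formed (products):
  C-C: 1 × 357 = 357
  C-F: 2 × 497 = 994
  C-H: 4 × 417 = 1668
  Σ(formed) = 3019 kJ
ΔH = Σ(broken) − Σ(formed) = 2454 − 3019 = −565 kJ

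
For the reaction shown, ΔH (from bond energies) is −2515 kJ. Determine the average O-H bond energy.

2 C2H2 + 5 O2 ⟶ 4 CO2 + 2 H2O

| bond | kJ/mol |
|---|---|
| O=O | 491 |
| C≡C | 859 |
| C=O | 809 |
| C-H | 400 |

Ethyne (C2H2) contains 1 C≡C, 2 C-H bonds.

D(O-H) ≈ 454 kJ/mol

Let D be the O-H bond energy.
Σ(broken) = 2×859 + 4×400 + 5×491 = 5773
Σ(formed) = 8×809 + 4×D = 6472 + 4D
ΔH = Σ(broken) − Σ(formed) = (5773) − (6472 + 4D) = −699 − 4D
Setting this equal to −2515 kJ gives 4D = 1816, so D = 454 kJ/mol.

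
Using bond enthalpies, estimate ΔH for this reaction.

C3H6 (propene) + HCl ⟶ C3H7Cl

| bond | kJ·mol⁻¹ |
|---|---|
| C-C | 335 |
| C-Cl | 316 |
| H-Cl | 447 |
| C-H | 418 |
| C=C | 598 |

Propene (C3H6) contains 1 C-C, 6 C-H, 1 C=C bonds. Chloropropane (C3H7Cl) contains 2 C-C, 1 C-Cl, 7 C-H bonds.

ΔH ≈ −24 kJ

Bonds broken (reactants):
  C-C: 1 × 335 = 335
  C-H: 6 × 418 = 2508
  C=C: 1 × 598 = 598
  H-Cl: 1 × 447 = 447
  Σ(broken) = 3888 kJ
Bonds formed (products):
  C-C: 2 × 335 = 670
  C-Cl: 1 × 316 = 316
  C-H: 7 × 418 = 2926
  Σ(formed) = 3912 kJ
ΔH = Σ(broken) − Σ(formed) = 3888 − 3912 = −24 kJ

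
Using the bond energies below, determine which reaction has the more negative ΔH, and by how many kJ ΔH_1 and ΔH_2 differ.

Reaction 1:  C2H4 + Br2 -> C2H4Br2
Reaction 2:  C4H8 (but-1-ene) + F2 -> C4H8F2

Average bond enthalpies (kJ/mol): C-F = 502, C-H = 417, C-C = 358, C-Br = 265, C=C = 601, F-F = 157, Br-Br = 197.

Reaction 2, by 514 kJ

Reaction 1:
  Bonds broken (reactants):
    Br-Br: 1 × 197 = 197
    C-H: 4 × 417 = 1668
    C=C: 1 × 601 = 601
    Σ(broken) = 2466 kJ
  Bonds formed (products):
    C-Br: 2 × 265 = 530
    C-C: 1 × 358 = 358
    C-H: 4 × 417 = 1668
    Σ(formed) = 2556 kJ
  ΔH_1 = 2466 − 2556 = −90 kJ
Reaction 2:
  Bonds broken (reactants):
    C-C: 2 × 358 = 716
    C-H: 8 × 417 = 3336
    C=C: 1 × 601 = 601
    F-F: 1 × 157 = 157
    Σ(broken) = 4810 kJ
  Bonds formed (products):
    C-C: 3 × 358 = 1074
    C-F: 2 × 502 = 1004
    C-H: 8 × 417 = 3336
    Σ(formed) = 5414 kJ
  ΔH_2 = 4810 − 5414 = −604 kJ
ΔH_1 − ΔH_2 = +514 kJ, so reaction 2 has the more negative ΔH; |ΔH_1 − ΔH_2| = 514 kJ.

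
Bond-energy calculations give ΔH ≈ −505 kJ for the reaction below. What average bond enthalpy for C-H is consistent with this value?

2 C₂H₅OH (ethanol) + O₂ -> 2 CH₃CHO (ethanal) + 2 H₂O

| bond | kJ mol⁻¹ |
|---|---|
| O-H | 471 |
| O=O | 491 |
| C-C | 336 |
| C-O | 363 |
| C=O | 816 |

D(C-H) ≈ 426 kJ/mol

Let D be the C-H bond energy.
Σ(broken) = 2×336 + 10×D + 2×363 + 2×471 + 1×491 = 2831 + 10D
Σ(formed) = 2×336 + 8×D + 2×816 + 4×471 = 4188 + 8D
ΔH = Σ(broken) − Σ(formed) = (2831 + 10D) − (4188 + 8D) = −1357 + 2D
Setting this equal to −505 kJ gives 2D = 852, so D = 426 kJ/mol.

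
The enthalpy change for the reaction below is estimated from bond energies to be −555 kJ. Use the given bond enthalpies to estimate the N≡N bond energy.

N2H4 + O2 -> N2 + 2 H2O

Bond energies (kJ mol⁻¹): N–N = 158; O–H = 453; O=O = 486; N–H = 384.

D(N≡N) ≈ 923 kJ/mol

Let D be the N≡N bond energy.
Σ(broken) = 4×384 + 1×158 + 1×486 = 2180
Σ(formed) = 1×D + 4×453 = 1812 + D
ΔH = Σ(broken) − Σ(formed) = (2180) − (1812 + D) = +368 − D
Setting this equal to −555 kJ gives D = 923 kJ/mol.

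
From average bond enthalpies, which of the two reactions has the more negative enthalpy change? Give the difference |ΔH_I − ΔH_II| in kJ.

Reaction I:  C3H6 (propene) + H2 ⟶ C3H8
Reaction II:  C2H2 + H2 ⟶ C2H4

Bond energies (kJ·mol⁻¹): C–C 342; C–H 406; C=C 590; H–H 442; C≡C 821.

Reaction II, by 17 kJ

Reaction I:
  Bonds broken (reactants):
    C–C: 1 × 342 = 342
    C–H: 6 × 406 = 2436
    C=C: 1 × 590 = 590
    H–H: 1 × 442 = 442
    Σ(broken) = 3810 kJ
  Bonds formed (products):
    C–C: 2 × 342 = 684
    C–H: 8 × 406 = 3248
    Σ(formed) = 3932 kJ
  ΔH_I = 3810 − 3932 = −122 kJ
Reaction II:
  Bonds broken (reactants):
    C≡C: 1 × 821 = 821
    C–H: 2 × 406 = 812
    H–H: 1 × 442 = 442
    Σ(broken) = 2075 kJ
  Bonds formed (products):
    C–H: 4 × 406 = 1624
    C=C: 1 × 590 = 590
    Σ(formed) = 2214 kJ
  ΔH_II = 2075 − 2214 = −139 kJ
ΔH_I − ΔH_II = +17 kJ, so reaction II has the more negative ΔH; |ΔH_I − ΔH_II| = 17 kJ.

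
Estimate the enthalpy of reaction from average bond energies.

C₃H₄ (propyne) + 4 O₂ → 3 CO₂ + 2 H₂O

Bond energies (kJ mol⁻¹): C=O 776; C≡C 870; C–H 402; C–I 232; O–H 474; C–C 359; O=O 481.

Bonds broken (reactants):
  C≡C: 1 × 870 = 870
  C–C: 1 × 359 = 359
  C–H: 4 × 402 = 1608
  O=O: 4 × 481 = 1924
  Σ(broken) = 4761 kJ
Bonds formed (products):
  C=O: 6 × 776 = 4656
  O–H: 4 × 474 = 1896
  Σ(formed) = 6552 kJ
ΔH = Σ(broken) − Σ(formed) = 4761 − 6552 = −1791 kJ

ΔH ≈ −1791 kJ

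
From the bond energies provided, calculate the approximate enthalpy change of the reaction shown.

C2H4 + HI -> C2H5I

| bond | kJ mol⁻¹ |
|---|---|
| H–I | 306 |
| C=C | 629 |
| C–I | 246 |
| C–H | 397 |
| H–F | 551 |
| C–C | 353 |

Bonds broken (reactants):
  C–H: 4 × 397 = 1588
  C=C: 1 × 629 = 629
  H–I: 1 × 306 = 306
  Σ(broken) = 2523 kJ
Bonds formed (products):
  C–C: 1 × 353 = 353
  C–H: 5 × 397 = 1985
  C–I: 1 × 246 = 246
  Σ(formed) = 2584 kJ
ΔH = Σ(broken) − Σ(formed) = 2523 − 2584 = −61 kJ

ΔH ≈ −61 kJ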